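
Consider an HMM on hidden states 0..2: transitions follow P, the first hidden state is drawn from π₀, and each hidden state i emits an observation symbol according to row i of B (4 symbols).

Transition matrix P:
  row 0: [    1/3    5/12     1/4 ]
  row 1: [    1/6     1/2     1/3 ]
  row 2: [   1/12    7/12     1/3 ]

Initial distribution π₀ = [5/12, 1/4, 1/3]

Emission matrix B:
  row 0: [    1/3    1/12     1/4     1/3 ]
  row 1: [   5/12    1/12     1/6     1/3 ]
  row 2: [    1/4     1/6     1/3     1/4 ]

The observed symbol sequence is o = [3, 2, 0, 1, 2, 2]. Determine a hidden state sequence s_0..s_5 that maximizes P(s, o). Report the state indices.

t=0: δ = [1.389e-01, 8.333e-02, 8.333e-02]  (obs o_0=3)
t=1: δ = [1.157e-02, 9.645e-03, 1.157e-02]  ψ = [0, 0, 0]  (obs o_1=2)
t=2: δ = [1.286e-03, 2.813e-03, 9.645e-04]  ψ = [0, 2, 2]  (obs o_2=0)
t=3: δ = [3.907e-05, 1.172e-04, 1.563e-04]  ψ = [1, 1, 1]  (obs o_3=1)
t=4: δ = [4.884e-06, 1.519e-05, 1.737e-05]  ψ = [1, 2, 2]  (obs o_4=2)
t=5: δ = [6.331e-07, 1.688e-06, 1.929e-06]  ψ = [1, 2, 2]  (obs o_5=2)
backtrack: best end state = 2; path = [0, 2, 1, 2, 2, 2]

path = [0, 2, 1, 2, 2, 2]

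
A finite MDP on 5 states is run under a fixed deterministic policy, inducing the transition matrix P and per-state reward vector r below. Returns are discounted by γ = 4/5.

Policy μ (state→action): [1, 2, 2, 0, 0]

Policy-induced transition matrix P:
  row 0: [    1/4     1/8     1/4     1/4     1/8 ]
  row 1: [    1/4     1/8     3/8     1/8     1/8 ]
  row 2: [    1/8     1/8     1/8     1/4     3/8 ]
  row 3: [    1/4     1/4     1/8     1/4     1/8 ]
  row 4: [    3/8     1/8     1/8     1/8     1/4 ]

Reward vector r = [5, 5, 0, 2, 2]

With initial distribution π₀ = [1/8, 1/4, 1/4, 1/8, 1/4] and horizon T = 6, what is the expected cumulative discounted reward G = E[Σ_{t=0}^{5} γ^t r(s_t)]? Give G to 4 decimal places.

t=0: π = [0.1250, 0.2500, 0.2500, 0.1250, 0.2500], E[r] = 2.6250, γ^t·E[r] = 2.625000, running G = 2.625000
t=1: π = [0.2500, 0.1406, 0.2031, 0.1875, 0.2188], E[r] = 2.7656, γ^t·E[r] = 2.212500, running G = 4.837500
t=2: π = [0.2520, 0.1484, 0.1914, 0.2051, 0.2031], E[r] = 2.8184, γ^t·E[r] = 1.803750, running G = 6.641250
t=3: π = [0.2515, 0.1506, 0.1936, 0.2061, 0.1982], E[r] = 2.8191, γ^t·E[r] = 1.443375, running G = 8.084625
t=4: π = [0.2506, 0.1508, 0.1941, 0.2064, 0.1982], E[r] = 2.8158, γ^t·E[r] = 1.153363, running G = 9.237988
t=5: π = [0.2505, 0.1508, 0.1940, 0.2064, 0.1983], E[r] = 2.8159, γ^t·E[r] = 0.922716, running G = 10.160704

G = 10.1607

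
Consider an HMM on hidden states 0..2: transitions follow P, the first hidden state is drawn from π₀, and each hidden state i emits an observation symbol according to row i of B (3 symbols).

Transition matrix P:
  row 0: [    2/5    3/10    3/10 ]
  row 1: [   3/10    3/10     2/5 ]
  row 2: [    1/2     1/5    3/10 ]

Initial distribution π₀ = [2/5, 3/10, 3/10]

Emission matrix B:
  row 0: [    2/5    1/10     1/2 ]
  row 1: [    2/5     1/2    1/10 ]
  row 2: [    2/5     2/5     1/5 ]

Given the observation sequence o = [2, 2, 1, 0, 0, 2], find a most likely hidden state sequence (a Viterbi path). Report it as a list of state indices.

path = [0, 0, 1, 2, 0, 0]

t=0: δ = [2.000e-01, 3.000e-02, 6.000e-02]  (obs o_0=2)
t=1: δ = [4.000e-02, 6.000e-03, 1.200e-02]  ψ = [0, 0, 0]  (obs o_1=2)
t=2: δ = [1.600e-03, 6.000e-03, 4.800e-03]  ψ = [0, 0, 0]  (obs o_2=1)
t=3: δ = [9.600e-04, 7.200e-04, 9.600e-04]  ψ = [2, 1, 1]  (obs o_3=0)
t=4: δ = [1.920e-04, 1.152e-04, 1.152e-04]  ψ = [2, 0, 0]  (obs o_4=0)
t=5: δ = [3.840e-05, 5.760e-06, 1.152e-05]  ψ = [0, 0, 0]  (obs o_5=2)
backtrack: best end state = 0; path = [0, 0, 1, 2, 0, 0]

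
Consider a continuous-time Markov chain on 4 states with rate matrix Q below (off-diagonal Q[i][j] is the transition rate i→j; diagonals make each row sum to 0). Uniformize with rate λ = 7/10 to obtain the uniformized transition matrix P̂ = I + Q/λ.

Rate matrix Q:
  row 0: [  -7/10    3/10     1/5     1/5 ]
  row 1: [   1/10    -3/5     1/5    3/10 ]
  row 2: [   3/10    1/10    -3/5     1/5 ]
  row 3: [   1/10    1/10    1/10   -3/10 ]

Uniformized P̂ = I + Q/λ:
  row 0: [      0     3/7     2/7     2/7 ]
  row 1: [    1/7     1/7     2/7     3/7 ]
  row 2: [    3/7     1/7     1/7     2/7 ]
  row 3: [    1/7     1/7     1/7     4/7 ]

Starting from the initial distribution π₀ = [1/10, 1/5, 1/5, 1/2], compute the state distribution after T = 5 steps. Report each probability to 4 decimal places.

t=0: π = [0.1000, 0.2000, 0.2000, 0.5000]
t=1: π = [0.1857, 0.1714, 0.1857, 0.4571]
t=2: π = [0.1694, 0.1959, 0.1939, 0.4408]
t=3: π = [0.1741, 0.1913, 0.1950, 0.4397]
t=4: π = [0.1737, 0.1926, 0.1950, 0.4387]
t=5: π = [0.1738, 0.1925, 0.1952, 0.4386]

π = [0.1738, 0.1925, 0.1952, 0.4386]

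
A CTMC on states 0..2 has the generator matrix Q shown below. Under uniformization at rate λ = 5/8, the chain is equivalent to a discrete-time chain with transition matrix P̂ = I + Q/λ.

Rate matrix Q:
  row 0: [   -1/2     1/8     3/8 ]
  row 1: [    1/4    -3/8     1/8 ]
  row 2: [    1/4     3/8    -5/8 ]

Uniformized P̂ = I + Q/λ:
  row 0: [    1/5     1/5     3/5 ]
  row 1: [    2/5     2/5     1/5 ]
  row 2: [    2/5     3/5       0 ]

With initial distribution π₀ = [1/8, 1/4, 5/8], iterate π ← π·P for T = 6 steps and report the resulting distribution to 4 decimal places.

t=0: π = [0.1250, 0.2500, 0.6250]
t=1: π = [0.3750, 0.5000, 0.1250]
t=2: π = [0.3250, 0.3500, 0.3250]
t=3: π = [0.3350, 0.4000, 0.2650]
t=4: π = [0.3330, 0.3860, 0.2810]
t=5: π = [0.3334, 0.3896, 0.2770]
t=6: π = [0.3333, 0.3887, 0.2780]

π = [0.3333, 0.3887, 0.2780]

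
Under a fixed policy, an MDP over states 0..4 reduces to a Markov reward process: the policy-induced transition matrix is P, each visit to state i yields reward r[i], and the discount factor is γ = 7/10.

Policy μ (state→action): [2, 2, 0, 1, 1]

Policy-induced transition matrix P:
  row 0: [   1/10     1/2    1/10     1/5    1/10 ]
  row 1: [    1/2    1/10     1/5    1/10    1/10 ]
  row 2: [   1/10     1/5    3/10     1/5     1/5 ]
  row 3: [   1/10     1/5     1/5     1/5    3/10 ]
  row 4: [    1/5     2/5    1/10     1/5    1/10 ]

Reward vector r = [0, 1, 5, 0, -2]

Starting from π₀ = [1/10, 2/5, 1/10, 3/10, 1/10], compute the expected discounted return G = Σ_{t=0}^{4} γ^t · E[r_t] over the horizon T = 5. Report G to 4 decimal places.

t=0: π = [0.1000, 0.4000, 0.1000, 0.3000, 0.1000], E[r] = 0.7000, γ^t·E[r] = 0.700000, running G = 0.700000
t=1: π = [0.2700, 0.2100, 0.1900, 0.1600, 0.1700], E[r] = 0.8200, γ^t·E[r] = 0.574000, running G = 1.274000
t=2: π = [0.2010, 0.2940, 0.1750, 0.1790, 0.1510], E[r] = 0.8670, γ^t·E[r] = 0.424830, running G = 1.698830
t=3: π = [0.2327, 0.2611, 0.1823, 0.1706, 0.1533], E[r] = 0.8660, γ^t·E[r] = 0.297038, running G = 1.995868
t=4: π = [0.2198, 0.2744, 0.1796, 0.1739, 0.1524], E[r] = 0.8678, γ^t·E[r] = 0.208361, running G = 2.204229

G = 2.2042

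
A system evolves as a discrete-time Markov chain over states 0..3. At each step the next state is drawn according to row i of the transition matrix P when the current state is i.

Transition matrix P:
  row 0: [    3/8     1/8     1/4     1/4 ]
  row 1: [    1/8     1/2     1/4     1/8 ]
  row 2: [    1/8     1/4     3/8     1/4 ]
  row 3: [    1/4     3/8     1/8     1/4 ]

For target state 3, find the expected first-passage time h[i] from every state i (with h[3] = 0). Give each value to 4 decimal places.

h = [4.5902, 5.5082, 4.7213, 0.0000]

First-step conditioning: h[3] = 0; for i ≠ 3, h[i] = 1 + Σ_k P[i][k]·h[k].
  h[0] = 1 + 3/8·h[0] + 1/8·h[1] + 1/4·h[2]
  h[1] = 1 + 1/8·h[0] + 1/2·h[1] + 1/4·h[2]
  h[2] = 1 + 1/8·h[0] + 1/4·h[1] + 3/8·h[2]
Solving the 3×3 linear system over states ≠ 3 gives exactly h = [280/61, 336/61, 288/61, 0] (h[3] = 0 is the target).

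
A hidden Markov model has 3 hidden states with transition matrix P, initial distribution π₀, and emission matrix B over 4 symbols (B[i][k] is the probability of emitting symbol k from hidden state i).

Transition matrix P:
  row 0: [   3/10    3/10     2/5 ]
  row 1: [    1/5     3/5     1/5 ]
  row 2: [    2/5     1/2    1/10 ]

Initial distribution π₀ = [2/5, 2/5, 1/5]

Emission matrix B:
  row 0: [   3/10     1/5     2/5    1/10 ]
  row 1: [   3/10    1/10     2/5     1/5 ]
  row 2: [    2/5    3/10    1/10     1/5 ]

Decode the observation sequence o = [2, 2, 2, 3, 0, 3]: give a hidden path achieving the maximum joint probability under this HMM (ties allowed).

t=0: δ = [1.600e-01, 1.600e-01, 2.000e-02]  (obs o_0=2)
t=1: δ = [1.920e-02, 3.840e-02, 6.400e-03]  ψ = [0, 1, 0]  (obs o_1=2)
t=2: δ = [3.072e-03, 9.216e-03, 7.680e-04]  ψ = [1, 1, 0]  (obs o_2=2)
t=3: δ = [1.843e-04, 1.106e-03, 3.686e-04]  ψ = [1, 1, 1]  (obs o_3=3)
t=4: δ = [6.636e-05, 1.991e-04, 8.847e-05]  ψ = [1, 1, 1]  (obs o_4=0)
t=5: δ = [3.981e-06, 2.389e-05, 7.963e-06]  ψ = [1, 1, 1]  (obs o_5=3)
backtrack: best end state = 1; path = [1, 1, 1, 1, 1, 1]

path = [1, 1, 1, 1, 1, 1]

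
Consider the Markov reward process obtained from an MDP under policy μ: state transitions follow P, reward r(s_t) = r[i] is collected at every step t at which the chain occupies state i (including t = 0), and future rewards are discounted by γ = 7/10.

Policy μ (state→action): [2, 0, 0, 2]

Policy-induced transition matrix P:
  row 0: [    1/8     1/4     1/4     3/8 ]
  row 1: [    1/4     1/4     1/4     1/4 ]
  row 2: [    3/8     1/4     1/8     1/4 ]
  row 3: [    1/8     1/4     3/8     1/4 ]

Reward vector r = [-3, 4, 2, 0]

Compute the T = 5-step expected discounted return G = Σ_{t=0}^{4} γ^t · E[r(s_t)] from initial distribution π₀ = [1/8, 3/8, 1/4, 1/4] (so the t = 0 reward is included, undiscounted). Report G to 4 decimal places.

t=0: π = [0.1250, 0.3750, 0.2500, 0.2500], E[r] = 1.6250, γ^t·E[r] = 1.625000, running G = 1.625000
t=1: π = [0.2344, 0.2500, 0.2500, 0.2656], E[r] = 0.7969, γ^t·E[r] = 0.557813, running G = 2.182813
t=2: π = [0.2188, 0.2500, 0.2520, 0.2793], E[r] = 0.8477, γ^t·E[r] = 0.415352, running G = 2.598164
t=3: π = [0.2192, 0.2500, 0.2534, 0.2773], E[r] = 0.8491, γ^t·E[r] = 0.291249, running G = 2.889413
t=4: π = [0.2196, 0.2500, 0.2530, 0.2774], E[r] = 0.8472, γ^t·E[r] = 0.203405, running G = 3.092818

G = 3.0928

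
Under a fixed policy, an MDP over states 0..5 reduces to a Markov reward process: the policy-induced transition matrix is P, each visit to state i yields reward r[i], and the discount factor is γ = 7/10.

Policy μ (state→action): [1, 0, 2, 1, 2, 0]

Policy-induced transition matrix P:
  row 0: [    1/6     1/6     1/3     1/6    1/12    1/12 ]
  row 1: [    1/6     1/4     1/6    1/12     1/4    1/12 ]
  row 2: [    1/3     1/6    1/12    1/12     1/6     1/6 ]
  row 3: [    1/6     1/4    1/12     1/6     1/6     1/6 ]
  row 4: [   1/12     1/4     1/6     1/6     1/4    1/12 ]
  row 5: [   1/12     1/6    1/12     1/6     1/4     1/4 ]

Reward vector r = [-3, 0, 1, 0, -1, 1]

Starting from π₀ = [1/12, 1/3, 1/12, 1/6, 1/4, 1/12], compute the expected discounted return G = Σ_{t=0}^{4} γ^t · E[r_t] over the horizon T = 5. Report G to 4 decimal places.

G = -1.0530

t=0: π = [0.0833, 0.3333, 0.0833, 0.1667, 0.2500, 0.0833], E[r] = -0.3333, γ^t·E[r] = -0.333333, running G = -0.333333
t=1: π = [0.1528, 0.2292, 0.1528, 0.1319, 0.2153, 0.1181], E[r] = -0.4028, γ^t·E[r] = -0.281944, running G = -0.615278
t=2: π = [0.1644, 0.2147, 0.1586, 0.1348, 0.2008, 0.1267], E[r] = -0.4086, γ^t·E[r] = -0.200197, running G = -0.815475
t=3: π = [0.1658, 0.2125, 0.1590, 0.1356, 0.1982, 0.1289], E[r] = -0.4076, γ^t·E[r] = -0.139807, running G = -0.955281
t=4: π = [0.1659, 0.2122, 0.1590, 0.1357, 0.1978, 0.1294], E[r] = -0.4072, γ^t·E[r] = -0.097768, running G = -1.053050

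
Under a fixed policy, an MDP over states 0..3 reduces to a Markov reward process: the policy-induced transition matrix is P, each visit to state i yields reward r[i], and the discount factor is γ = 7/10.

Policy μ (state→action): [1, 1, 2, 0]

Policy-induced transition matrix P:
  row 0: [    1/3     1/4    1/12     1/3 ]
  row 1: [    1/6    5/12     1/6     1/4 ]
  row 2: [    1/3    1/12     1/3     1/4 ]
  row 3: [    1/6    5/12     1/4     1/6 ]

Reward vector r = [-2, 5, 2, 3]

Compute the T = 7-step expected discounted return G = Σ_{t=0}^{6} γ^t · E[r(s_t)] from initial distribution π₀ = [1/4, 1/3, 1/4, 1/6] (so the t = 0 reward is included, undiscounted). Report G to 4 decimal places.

G = 6.6657

t=0: π = [0.2500, 0.3333, 0.2500, 0.1667], E[r] = 2.1667, γ^t·E[r] = 2.166667, running G = 2.166667
t=1: π = [0.2500, 0.2917, 0.2014, 0.2569], E[r] = 2.1319, γ^t·E[r] = 1.492361, running G = 3.659028
t=2: π = [0.2419, 0.3079, 0.2008, 0.2494], E[r] = 2.2054, γ^t·E[r] = 1.080666, running G = 4.739693
t=3: π = [0.2405, 0.3094, 0.2008, 0.2494], E[r] = 2.2158, γ^t·E[r] = 0.760022, running G = 5.499716
t=4: π = [0.2402, 0.3097, 0.2009, 0.2493], E[r] = 2.2175, γ^t·E[r] = 0.532412, running G = 6.032128
t=5: π = [0.2402, 0.3097, 0.2009, 0.2492], E[r] = 2.2176, γ^t·E[r] = 0.372705, running G = 6.404833
t=6: π = [0.2402, 0.3097, 0.2009, 0.2492], E[r] = 2.2175, γ^t·E[r] = 0.260891, running G = 6.665724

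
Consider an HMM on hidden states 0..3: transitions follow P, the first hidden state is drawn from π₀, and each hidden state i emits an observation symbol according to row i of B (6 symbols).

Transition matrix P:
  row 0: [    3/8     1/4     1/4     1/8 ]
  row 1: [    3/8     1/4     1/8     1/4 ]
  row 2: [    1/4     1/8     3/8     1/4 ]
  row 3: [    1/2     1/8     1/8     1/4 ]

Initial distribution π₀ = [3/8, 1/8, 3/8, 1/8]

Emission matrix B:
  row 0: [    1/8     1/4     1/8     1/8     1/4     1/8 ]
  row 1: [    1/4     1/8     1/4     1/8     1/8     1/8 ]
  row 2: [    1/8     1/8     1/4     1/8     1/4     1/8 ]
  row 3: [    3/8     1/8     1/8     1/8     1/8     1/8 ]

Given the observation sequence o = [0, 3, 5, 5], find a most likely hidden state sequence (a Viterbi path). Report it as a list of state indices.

path = [3, 0, 0, 0]

t=0: δ = [4.688e-02, 3.125e-02, 4.688e-02, 4.688e-02]  (obs o_0=0)
t=1: δ = [2.930e-03, 1.465e-03, 2.197e-03, 1.465e-03]  ψ = [3, 0, 2, 2]  (obs o_1=3)
t=2: δ = [1.373e-04, 9.155e-05, 1.030e-04, 6.866e-05]  ψ = [0, 0, 2, 2]  (obs o_2=5)
t=3: δ = [6.437e-06, 4.292e-06, 4.828e-06, 3.219e-06]  ψ = [0, 0, 2, 2]  (obs o_3=5)
backtrack: best end state = 0; path = [3, 0, 0, 0]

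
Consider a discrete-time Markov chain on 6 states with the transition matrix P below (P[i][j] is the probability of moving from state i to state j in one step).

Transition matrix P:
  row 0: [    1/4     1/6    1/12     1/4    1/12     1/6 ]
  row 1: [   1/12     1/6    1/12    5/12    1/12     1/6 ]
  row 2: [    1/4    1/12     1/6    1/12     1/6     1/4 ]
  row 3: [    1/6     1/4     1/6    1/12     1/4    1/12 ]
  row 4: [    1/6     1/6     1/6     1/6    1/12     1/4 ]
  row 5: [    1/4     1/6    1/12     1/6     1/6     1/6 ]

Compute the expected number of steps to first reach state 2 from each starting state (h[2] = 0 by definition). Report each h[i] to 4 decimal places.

h = [8.8688, 8.7456, 0.0000, 8.1294, 8.1918, 8.8740]

First-step conditioning: h[2] = 0; for i ≠ 2, h[i] = 1 + Σ_k P[i][k]·h[k].
  h[0] = 1 + 1/4·h[0] + 1/6·h[1] + 1/4·h[3] + 1/12·h[4] + 1/6·h[5]
  h[1] = 1 + 1/12·h[0] + 1/6·h[1] + 5/12·h[3] + 1/12·h[4] + 1/6·h[5]
  h[3] = 1 + 1/6·h[0] + 1/4·h[1] + 1/12·h[3] + 1/4·h[4] + 1/12·h[5]
  h[4] = 1 + 1/6·h[0] + 1/6·h[1] + 1/6·h[3] + 1/12·h[4] + 1/4·h[5]
  h[5] = 1 + 1/4·h[0] + 1/6·h[1] + 1/6·h[3] + 1/6·h[4] + 1/6·h[5]
Solving the 5×5 linear system over states ≠ 2 gives exactly h = [143364/16165, 141372/16165, 0, 131412/16165, 26484/3233, 143448/16165] (h[2] = 0 is the target).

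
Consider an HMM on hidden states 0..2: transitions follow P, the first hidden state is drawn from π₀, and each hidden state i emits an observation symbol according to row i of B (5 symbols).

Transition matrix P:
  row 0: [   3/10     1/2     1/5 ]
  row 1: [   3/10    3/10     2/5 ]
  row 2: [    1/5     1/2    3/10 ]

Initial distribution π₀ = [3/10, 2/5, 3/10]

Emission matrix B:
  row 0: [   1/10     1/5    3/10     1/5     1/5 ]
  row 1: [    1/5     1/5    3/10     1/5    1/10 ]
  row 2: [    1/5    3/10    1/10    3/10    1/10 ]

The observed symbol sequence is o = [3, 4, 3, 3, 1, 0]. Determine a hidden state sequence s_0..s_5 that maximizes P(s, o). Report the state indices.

path = [2, 1, 2, 1, 2, 1]

t=0: δ = [6.000e-02, 8.000e-02, 9.000e-02]  (obs o_0=3)
t=1: δ = [4.800e-03, 4.500e-03, 3.200e-03]  ψ = [1, 2, 1]  (obs o_1=4)
t=2: δ = [2.880e-04, 4.800e-04, 5.400e-04]  ψ = [0, 0, 1]  (obs o_2=3)
t=3: δ = [2.880e-05, 5.400e-05, 5.760e-05]  ψ = [1, 2, 1]  (obs o_3=3)
t=4: δ = [3.240e-06, 5.760e-06, 6.480e-06]  ψ = [1, 2, 1]  (obs o_4=1)
t=5: δ = [1.728e-07, 6.480e-07, 4.608e-07]  ψ = [1, 2, 1]  (obs o_5=0)
backtrack: best end state = 1; path = [2, 1, 2, 1, 2, 1]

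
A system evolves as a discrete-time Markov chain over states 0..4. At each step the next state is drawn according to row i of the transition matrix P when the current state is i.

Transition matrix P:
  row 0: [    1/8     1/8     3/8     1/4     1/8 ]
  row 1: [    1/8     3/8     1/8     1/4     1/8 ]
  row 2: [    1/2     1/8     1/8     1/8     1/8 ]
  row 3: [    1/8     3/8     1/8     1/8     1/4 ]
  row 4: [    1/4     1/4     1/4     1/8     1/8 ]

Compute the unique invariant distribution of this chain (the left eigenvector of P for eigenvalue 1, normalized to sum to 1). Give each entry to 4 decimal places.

π = [0.2177, 0.2526, 0.1979, 0.1838, 0.1480]

Balance equations π_j = Σ_i π_i·P[i][j]:
  π_0 = 1/8·π_0 + 1/8·π_1 + 1/2·π_2 + 1/8·π_3 + 1/4·π_4
  π_1 = 1/8·π_0 + 3/8·π_1 + 1/8·π_2 + 3/8·π_3 + 1/4·π_4
  π_2 = 3/8·π_0 + 1/8·π_1 + 1/8·π_2 + 1/8·π_3 + 1/4·π_4
  π_3 = 1/4·π_0 + 1/4·π_1 + 1/8·π_2 + 1/8·π_3 + 1/8·π_4
  normalize: π_0 + π_1 + π_2 + π_3 + π_4 = 1
Solving the linear system gives exactly π = [231/1061, 268/1061, 210/1061, 195/1061, 157/1061].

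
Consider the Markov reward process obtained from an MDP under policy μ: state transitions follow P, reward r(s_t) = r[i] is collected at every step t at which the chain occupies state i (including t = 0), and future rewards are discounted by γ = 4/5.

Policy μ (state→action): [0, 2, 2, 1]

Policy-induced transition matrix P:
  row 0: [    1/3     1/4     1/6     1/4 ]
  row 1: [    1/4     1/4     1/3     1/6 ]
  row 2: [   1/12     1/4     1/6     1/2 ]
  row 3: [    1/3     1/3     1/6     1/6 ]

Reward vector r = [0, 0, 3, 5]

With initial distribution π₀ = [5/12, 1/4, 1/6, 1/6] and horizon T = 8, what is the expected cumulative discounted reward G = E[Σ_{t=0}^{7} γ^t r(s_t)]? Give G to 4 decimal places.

G = 7.4139

t=0: π = [0.4167, 0.2500, 0.1667, 0.1667], E[r] = 1.3333, γ^t·E[r] = 1.333333, running G = 1.333333
t=1: π = [0.2708, 0.2639, 0.2083, 0.2569], E[r] = 1.9097, γ^t·E[r] = 1.527778, running G = 2.861111
t=2: π = [0.2593, 0.2714, 0.2106, 0.2587], E[r] = 1.9253, γ^t·E[r] = 1.232222, running G = 4.093333
t=3: π = [0.2581, 0.2716, 0.2119, 0.2585], E[r] = 1.9281, γ^t·E[r] = 0.987210, running G = 5.080543
t=4: π = [0.2577, 0.2715, 0.2119, 0.2588], E[r] = 1.9298, γ^t·E[r] = 0.790448, running G = 5.870991
t=5: π = [0.2577, 0.2716, 0.2119, 0.2588], E[r] = 1.9297, γ^t·E[r] = 0.632324, running G = 6.503315
t=6: π = [0.2577, 0.2716, 0.2119, 0.2588], E[r] = 1.9297, γ^t·E[r] = 0.505861, running G = 7.009176
t=7: π = [0.2577, 0.2716, 0.2119, 0.2588], E[r] = 1.9297, γ^t·E[r] = 0.404690, running G = 7.413867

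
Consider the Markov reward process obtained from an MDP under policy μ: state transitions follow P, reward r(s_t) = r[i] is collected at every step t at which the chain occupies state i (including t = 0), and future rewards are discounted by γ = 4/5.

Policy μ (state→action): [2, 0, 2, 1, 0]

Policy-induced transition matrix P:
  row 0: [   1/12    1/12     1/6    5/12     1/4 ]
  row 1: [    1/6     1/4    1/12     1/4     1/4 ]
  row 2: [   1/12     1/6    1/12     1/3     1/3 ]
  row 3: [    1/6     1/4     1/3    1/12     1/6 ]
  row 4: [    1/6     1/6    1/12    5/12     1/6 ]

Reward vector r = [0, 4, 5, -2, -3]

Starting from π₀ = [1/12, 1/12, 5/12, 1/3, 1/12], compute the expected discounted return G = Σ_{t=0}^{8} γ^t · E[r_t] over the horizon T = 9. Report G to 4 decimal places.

G = 2.7377

t=0: π = [0.0833, 0.0833, 0.4167, 0.3333, 0.0833], E[r] = 1.5000, γ^t·E[r] = 1.500000, running G = 1.500000
t=1: π = [0.1250, 0.1944, 0.1736, 0.2569, 0.2500], E[r] = 0.3819, γ^t·E[r] = 0.305556, running G = 1.805556
t=2: π = [0.1418, 0.1939, 0.1580, 0.2841, 0.2222], E[r] = 0.3304, γ^t·E[r] = 0.211481, running G = 2.017037
t=3: π = [0.1417, 0.1947, 0.1662, 0.2765, 0.2210], E[r] = 0.3938, γ^t·E[r] = 0.201630, running G = 2.218667
t=4: π = [0.1410, 0.1941, 0.1643, 0.2782, 0.2224], E[r] = 0.3742, γ^t·E[r] = 0.153264, running G = 2.371931
t=5: π = [0.1412, 0.1943, 0.1646, 0.2779, 0.2220], E[r] = 0.3786, γ^t·E[r] = 0.124062, running G = 2.495993
t=6: π = [0.1412, 0.1942, 0.1646, 0.2779, 0.2221], E[r] = 0.3778, γ^t·E[r] = 0.099032, running G = 2.595025
t=7: π = [0.1412, 0.1943, 0.1646, 0.2779, 0.2220], E[r] = 0.3779, γ^t·E[r] = 0.079253, running G = 2.674278
t=8: π = [0.1412, 0.1942, 0.1646, 0.2779, 0.2221], E[r] = 0.3779, γ^t·E[r] = 0.063400, running G = 2.737678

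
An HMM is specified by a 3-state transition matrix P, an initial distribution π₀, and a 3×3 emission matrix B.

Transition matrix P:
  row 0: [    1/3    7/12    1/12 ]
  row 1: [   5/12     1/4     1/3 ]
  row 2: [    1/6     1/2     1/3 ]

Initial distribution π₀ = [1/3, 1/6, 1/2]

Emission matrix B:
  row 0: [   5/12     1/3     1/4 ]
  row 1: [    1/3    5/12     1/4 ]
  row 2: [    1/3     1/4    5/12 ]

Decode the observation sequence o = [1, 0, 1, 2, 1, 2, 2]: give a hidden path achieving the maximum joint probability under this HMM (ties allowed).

path = [0, 0, 1, 2, 1, 2, 2]

t=0: δ = [1.111e-01, 6.944e-02, 1.250e-01]  (obs o_0=1)
t=1: δ = [1.543e-02, 2.160e-02, 1.389e-02]  ψ = [0, 0, 2]  (obs o_1=0)
t=2: δ = [3.001e-03, 3.751e-03, 1.800e-03]  ψ = [1, 0, 1]  (obs o_2=1)
t=3: δ = [3.907e-04, 4.376e-04, 5.210e-04]  ψ = [1, 0, 1]  (obs o_3=2)
t=4: δ = [6.078e-05, 1.085e-04, 4.341e-05]  ψ = [1, 2, 2]  (obs o_4=1)
t=5: δ = [1.131e-05, 8.863e-06, 1.507e-05]  ψ = [1, 0, 1]  (obs o_5=2)
t=6: δ = [9.421e-07, 1.884e-06, 2.094e-06]  ψ = [0, 2, 2]  (obs o_6=2)
backtrack: best end state = 2; path = [0, 0, 1, 2, 1, 2, 2]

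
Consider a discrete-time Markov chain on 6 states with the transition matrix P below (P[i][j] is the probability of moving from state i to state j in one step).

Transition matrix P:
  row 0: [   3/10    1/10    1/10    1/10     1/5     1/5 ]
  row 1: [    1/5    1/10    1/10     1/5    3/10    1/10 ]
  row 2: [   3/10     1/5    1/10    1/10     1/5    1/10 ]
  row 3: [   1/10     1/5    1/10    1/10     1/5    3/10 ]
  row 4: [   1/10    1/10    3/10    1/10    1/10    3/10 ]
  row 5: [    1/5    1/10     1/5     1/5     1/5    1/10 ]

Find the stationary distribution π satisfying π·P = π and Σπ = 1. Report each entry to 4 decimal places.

π = [0.2036, 0.1289, 0.1572, 0.1314, 0.1935, 0.1853]

Balance equations π_j = Σ_i π_i·P[i][j]:
  π_0 = 3/10·π_0 + 1/5·π_1 + 3/10·π_2 + 1/10·π_3 + 1/10·π_4 + 1/5·π_5
  π_1 = 1/10·π_0 + 1/10·π_1 + 1/5·π_2 + 1/5·π_3 + 1/10·π_4 + 1/10·π_5
  π_2 = 1/10·π_0 + 1/10·π_1 + 1/10·π_2 + 1/10·π_3 + 3/10·π_4 + 1/5·π_5
  π_3 = 1/10·π_0 + 1/5·π_1 + 1/10·π_2 + 1/10·π_3 + 1/10·π_4 + 1/5·π_5
  π_4 = 1/5·π_0 + 3/10·π_1 + 1/5·π_2 + 1/5·π_3 + 1/10·π_4 + 1/5·π_5
  normalize: π_0 + π_1 + π_2 + π_3 + π_4 + π_5 = 1
Solving the linear system gives exactly π = [6095/29938, 1929/14969, 9415/59876, 7869/59876, 2897/14969, 5549/29938].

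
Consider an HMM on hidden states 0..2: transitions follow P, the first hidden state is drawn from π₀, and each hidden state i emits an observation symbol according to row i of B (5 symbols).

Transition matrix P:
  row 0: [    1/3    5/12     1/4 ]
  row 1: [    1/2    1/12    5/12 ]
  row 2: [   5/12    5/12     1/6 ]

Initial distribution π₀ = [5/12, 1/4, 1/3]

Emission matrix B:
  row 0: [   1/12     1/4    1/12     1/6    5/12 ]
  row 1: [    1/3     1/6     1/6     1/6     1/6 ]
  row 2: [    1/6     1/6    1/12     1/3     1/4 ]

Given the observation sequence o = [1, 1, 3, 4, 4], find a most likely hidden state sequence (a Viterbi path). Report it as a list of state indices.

path = [0, 1, 2, 0, 0]

t=0: δ = [1.042e-01, 4.167e-02, 5.556e-02]  (obs o_0=1)
t=1: δ = [8.681e-03, 7.234e-03, 4.340e-03]  ψ = [0, 0, 0]  (obs o_1=1)
t=2: δ = [6.028e-04, 6.028e-04, 1.005e-03]  ψ = [1, 0, 1]  (obs o_2=3)
t=3: δ = [1.744e-04, 6.977e-05, 6.279e-05]  ψ = [2, 2, 1]  (obs o_3=4)
t=4: δ = [2.423e-05, 1.211e-05, 1.090e-05]  ψ = [0, 0, 0]  (obs o_4=4)
backtrack: best end state = 0; path = [0, 1, 2, 0, 0]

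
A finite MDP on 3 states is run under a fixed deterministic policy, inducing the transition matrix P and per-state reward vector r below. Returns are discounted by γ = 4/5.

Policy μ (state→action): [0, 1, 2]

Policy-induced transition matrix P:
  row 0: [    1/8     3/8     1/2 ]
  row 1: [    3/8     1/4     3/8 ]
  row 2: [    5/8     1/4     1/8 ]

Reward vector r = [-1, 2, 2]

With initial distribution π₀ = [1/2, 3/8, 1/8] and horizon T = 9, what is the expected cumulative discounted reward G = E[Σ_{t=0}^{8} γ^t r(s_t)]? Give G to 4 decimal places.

G = 3.6403

t=0: π = [0.5000, 0.3750, 0.1250], E[r] = 0.5000, γ^t·E[r] = 0.500000, running G = 0.500000
t=1: π = [0.2813, 0.3125, 0.4063], E[r] = 1.1563, γ^t·E[r] = 0.925000, running G = 1.425000
t=2: π = [0.4063, 0.2852, 0.3086], E[r] = 0.7813, γ^t·E[r] = 0.500000, running G = 1.925000
t=3: π = [0.3506, 0.3008, 0.3486], E[r] = 0.9482, γ^t·E[r] = 0.485500, running G = 2.410500
t=4: π = [0.3745, 0.2938, 0.3317], E[r] = 0.8765, γ^t·E[r] = 0.359000, running G = 2.769500
t=5: π = [0.3643, 0.2968, 0.3389], E[r] = 0.9071, γ^t·E[r] = 0.297250, running G = 3.066750
t=6: π = [0.3687, 0.2955, 0.3358], E[r] = 0.8940, γ^t·E[r] = 0.234368, running G = 3.301118
t=7: π = [0.3668, 0.2961, 0.3371], E[r] = 0.8996, γ^t·E[r] = 0.188666, running G = 3.489784
t=8: π = [0.3676, 0.2958, 0.3366], E[r] = 0.8972, γ^t·E[r] = 0.150533, running G = 3.640317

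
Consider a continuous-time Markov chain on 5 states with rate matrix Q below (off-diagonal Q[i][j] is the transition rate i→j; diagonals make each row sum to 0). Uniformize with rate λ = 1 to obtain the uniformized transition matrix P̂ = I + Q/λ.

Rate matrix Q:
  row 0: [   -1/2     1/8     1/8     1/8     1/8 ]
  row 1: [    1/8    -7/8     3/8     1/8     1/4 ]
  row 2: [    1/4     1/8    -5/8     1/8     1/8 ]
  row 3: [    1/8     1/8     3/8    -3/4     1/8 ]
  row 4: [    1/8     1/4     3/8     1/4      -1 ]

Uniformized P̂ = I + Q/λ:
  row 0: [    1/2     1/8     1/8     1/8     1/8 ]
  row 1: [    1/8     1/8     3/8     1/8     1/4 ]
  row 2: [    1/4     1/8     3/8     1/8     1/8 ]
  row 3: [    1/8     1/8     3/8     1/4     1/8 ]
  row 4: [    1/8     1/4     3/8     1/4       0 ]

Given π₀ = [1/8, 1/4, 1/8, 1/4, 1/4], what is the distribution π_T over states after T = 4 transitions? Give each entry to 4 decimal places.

π = [0.2602, 0.1408, 0.3112, 0.1610, 0.1268]

t=0: π = [0.1250, 0.2500, 0.1250, 0.2500, 0.2500]
t=1: π = [0.1875, 0.1563, 0.3438, 0.1875, 0.1250]
t=2: π = [0.2383, 0.1406, 0.3281, 0.1641, 0.1289]
t=3: π = [0.2554, 0.1411, 0.3154, 0.1616, 0.1265]
t=4: π = [0.2602, 0.1408, 0.3112, 0.1610, 0.1268]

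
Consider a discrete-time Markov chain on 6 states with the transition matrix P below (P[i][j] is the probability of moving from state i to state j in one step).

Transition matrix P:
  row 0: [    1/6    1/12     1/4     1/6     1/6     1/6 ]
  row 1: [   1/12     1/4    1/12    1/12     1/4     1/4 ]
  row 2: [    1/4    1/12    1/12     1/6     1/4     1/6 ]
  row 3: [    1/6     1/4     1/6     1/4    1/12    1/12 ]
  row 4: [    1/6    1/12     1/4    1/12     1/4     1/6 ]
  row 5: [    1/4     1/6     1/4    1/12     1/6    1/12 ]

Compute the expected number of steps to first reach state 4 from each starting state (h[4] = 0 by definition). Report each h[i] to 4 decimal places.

h = [5.5198, 4.9943, 5.1255, 5.9687, 0.0000, 5.4448]

First-step conditioning: h[4] = 0; for i ≠ 4, h[i] = 1 + Σ_k P[i][k]·h[k].
  h[0] = 1 + 1/6·h[0] + 1/12·h[1] + 1/4·h[2] + 1/6·h[3] + 1/6·h[5]
  h[1] = 1 + 1/12·h[0] + 1/4·h[1] + 1/12·h[2] + 1/12·h[3] + 1/4·h[5]
  h[2] = 1 + 1/4·h[0] + 1/12·h[1] + 1/12·h[2] + 1/6·h[3] + 1/6·h[5]
  h[3] = 1 + 1/6·h[0] + 1/4·h[1] + 1/6·h[2] + 1/4·h[3] + 1/12·h[5]
  h[5] = 1 + 1/4·h[0] + 1/6·h[1] + 1/4·h[2] + 1/12·h[3] + 1/12·h[5]
Solving the 5×5 linear system over states ≠ 4 gives exactly h = [120624/21853, 109140/21853, 8616/1681, 130434/21853, 0, 118986/21853] (h[4] = 0 is the target).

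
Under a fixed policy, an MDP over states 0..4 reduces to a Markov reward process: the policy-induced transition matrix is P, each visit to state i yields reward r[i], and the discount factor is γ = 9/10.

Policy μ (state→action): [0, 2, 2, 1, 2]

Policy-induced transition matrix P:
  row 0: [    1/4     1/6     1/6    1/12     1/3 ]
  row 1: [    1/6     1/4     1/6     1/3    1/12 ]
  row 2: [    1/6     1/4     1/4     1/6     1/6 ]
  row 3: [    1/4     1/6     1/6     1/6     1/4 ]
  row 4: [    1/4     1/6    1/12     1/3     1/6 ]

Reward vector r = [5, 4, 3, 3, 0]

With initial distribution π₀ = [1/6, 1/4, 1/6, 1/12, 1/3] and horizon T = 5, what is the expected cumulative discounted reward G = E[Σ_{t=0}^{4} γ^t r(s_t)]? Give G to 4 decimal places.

t=0: π = [0.1667, 0.2500, 0.1667, 0.0833, 0.3333], E[r] = 2.5833, γ^t·E[r] = 2.583333, running G = 2.583333
t=1: π = [0.2153, 0.2014, 0.1528, 0.2500, 0.1806], E[r] = 3.0903, γ^t·E[r] = 2.781250, running G = 5.364583
t=2: π = [0.2205, 0.1962, 0.1644, 0.2124, 0.2066], E[r] = 3.0174, γ^t·E[r] = 2.444063, running G = 7.808646
t=3: π = [0.2200, 0.1967, 0.1631, 0.2154, 0.2048], E[r] = 3.0223, γ^t·E[r] = 2.203277, running G = 10.011923
t=4: π = [0.2200, 0.1967, 0.1632, 0.2152, 0.2049], E[r] = 3.0220, γ^t·E[r] = 1.982749, running G = 11.994672

G = 11.9947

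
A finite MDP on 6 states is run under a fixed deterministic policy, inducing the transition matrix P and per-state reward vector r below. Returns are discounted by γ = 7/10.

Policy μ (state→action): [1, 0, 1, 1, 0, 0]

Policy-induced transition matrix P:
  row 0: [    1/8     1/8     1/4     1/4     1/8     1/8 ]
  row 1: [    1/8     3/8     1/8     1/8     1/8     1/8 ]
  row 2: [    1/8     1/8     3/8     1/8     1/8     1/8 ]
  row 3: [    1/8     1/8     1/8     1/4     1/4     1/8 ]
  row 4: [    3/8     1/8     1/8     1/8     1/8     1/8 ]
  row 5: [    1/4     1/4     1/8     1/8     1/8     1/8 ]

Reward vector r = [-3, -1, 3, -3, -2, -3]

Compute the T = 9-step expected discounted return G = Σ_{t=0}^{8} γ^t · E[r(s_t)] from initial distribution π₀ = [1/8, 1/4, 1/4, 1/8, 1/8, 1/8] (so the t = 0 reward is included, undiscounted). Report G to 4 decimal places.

t=0: π = [0.1250, 0.2500, 0.2500, 0.1250, 0.1250, 0.1250], E[r] = -0.8750, γ^t·E[r] = -0.875000, running G = -0.875000
t=1: π = [0.1719, 0.2031, 0.2031, 0.1563, 0.1406, 0.1250], E[r] = -1.2344, γ^t·E[r] = -0.864063, running G = -1.739063
t=2: π = [0.1758, 0.1914, 0.1973, 0.1660, 0.1445, 0.1250], E[r] = -1.2891, γ^t·E[r] = -0.631641, running G = -2.370703
t=3: π = [0.1768, 0.1885, 0.1963, 0.1677, 0.1458, 0.1250], E[r] = -1.2996, γ^t·E[r] = -0.445749, running G = -2.816452
t=4: π = [0.1771, 0.1877, 0.1962, 0.1681, 0.1460, 0.1250], E[r] = -1.3015, γ^t·E[r] = -0.312501, running G = -3.128953
t=5: π = [0.1771, 0.1876, 0.1962, 0.1681, 0.1460, 0.1250], E[r] = -1.3018, γ^t·E[r] = -0.218797, running G = -3.347750
t=6: π = [0.1771, 0.1875, 0.1962, 0.1682, 0.1460, 0.1250], E[r] = -1.3019, γ^t·E[r] = -0.153162, running G = -3.500912
t=7: π = [0.1771, 0.1875, 0.1962, 0.1682, 0.1460, 0.1250], E[r] = -1.3019, γ^t·E[r] = -0.107213, running G = -3.608125
t=8: π = [0.1771, 0.1875, 0.1962, 0.1682, 0.1460, 0.1250], E[r] = -1.3019, γ^t·E[r] = -0.075049, running G = -3.683174

G = -3.6832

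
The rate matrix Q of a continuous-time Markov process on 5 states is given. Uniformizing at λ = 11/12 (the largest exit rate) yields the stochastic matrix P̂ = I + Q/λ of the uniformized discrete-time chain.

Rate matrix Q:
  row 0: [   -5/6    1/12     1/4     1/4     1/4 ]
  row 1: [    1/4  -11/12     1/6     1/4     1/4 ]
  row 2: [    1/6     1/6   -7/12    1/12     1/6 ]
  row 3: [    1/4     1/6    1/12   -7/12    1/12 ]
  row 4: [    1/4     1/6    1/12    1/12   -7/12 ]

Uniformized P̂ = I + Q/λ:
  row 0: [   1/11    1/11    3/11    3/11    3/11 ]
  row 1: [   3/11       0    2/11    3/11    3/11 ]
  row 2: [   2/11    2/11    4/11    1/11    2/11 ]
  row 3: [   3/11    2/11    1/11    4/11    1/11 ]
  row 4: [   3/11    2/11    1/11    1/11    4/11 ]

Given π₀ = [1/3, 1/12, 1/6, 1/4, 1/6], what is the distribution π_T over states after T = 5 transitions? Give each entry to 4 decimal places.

π = [0.2157, 0.1372, 0.1961, 0.2133, 0.2377]

t=0: π = [0.3333, 0.0833, 0.1667, 0.2500, 0.1667]
t=1: π = [0.1970, 0.1364, 0.2045, 0.2348, 0.2273]
t=2: π = [0.2183, 0.1391, 0.1949, 0.2156, 0.2321]
t=3: π = [0.2153, 0.1367, 0.1964, 0.2147, 0.2369]
t=4: π = [0.2157, 0.1374, 0.1960, 0.2135, 0.2374]
t=5: π = [0.2157, 0.1372, 0.1961, 0.2133, 0.2377]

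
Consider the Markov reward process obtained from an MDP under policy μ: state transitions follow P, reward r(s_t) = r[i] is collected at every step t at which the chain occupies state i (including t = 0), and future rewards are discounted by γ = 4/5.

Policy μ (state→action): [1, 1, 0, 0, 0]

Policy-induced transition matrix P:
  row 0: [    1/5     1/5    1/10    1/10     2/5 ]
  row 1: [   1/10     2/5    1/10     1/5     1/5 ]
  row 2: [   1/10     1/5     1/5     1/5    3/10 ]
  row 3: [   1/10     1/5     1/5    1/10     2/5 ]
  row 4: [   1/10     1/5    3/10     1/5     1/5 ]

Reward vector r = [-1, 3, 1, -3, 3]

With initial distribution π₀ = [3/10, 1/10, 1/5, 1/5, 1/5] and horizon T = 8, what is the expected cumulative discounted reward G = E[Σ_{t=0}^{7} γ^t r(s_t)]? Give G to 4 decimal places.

t=0: π = [0.3000, 0.1000, 0.2000, 0.2000, 0.2000], E[r] = 0.2000, γ^t·E[r] = 0.200000, running G = 0.200000
t=1: π = [0.1300, 0.2200, 0.1800, 0.1500, 0.3200], E[r] = 1.2200, γ^t·E[r] = 0.976000, running G = 1.176000
t=2: π = [0.1130, 0.2440, 0.1970, 0.1720, 0.2740], E[r] = 1.1220, γ^t·E[r] = 0.718080, running G = 1.894080
t=3: π = [0.1113, 0.2488, 0.1917, 0.1715, 0.2767], E[r] = 1.1424, γ^t·E[r] = 0.584909, running G = 2.478989
t=4: π = [0.1111, 0.2498, 0.1917, 0.1717, 0.2757], E[r] = 1.1418, γ^t·E[r] = 0.467698, running G = 2.946686
t=5: π = [0.1111, 0.2500, 0.1915, 0.1717, 0.2757], E[r] = 1.1423, γ^t·E[r] = 0.374306, running G = 3.320992
t=6: π = [0.1111, 0.2500, 0.1915, 0.1717, 0.2757], E[r] = 1.1423, γ^t·E[r] = 0.299452, running G = 3.620444
t=7: π = [0.1111, 0.2500, 0.1915, 0.1717, 0.2757], E[r] = 1.1423, γ^t·E[r] = 0.239564, running G = 3.860008

G = 3.8600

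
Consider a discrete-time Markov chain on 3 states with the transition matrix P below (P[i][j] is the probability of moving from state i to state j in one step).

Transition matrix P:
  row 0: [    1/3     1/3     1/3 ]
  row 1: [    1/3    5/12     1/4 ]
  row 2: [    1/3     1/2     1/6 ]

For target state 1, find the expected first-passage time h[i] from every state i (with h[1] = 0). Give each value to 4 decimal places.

First-step conditioning: h[1] = 0; for i ≠ 1, h[i] = 1 + Σ_k P[i][k]·h[k].
  h[0] = 1 + 1/3·h[0] + 1/3·h[2]
  h[2] = 1 + 1/3·h[0] + 1/6·h[2]
Solving the 2×2 linear system over states ≠ 1 gives exactly h = [21/8, 0, 9/4] (h[1] = 0 is the target).

h = [2.6250, 0.0000, 2.2500]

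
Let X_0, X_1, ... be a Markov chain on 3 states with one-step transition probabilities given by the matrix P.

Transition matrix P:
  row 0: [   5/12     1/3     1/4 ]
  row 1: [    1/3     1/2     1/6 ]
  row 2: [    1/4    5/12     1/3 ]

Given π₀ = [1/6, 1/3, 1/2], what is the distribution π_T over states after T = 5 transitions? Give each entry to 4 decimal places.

t=0: π = [0.1667, 0.3333, 0.5000]
t=1: π = [0.3056, 0.4306, 0.2639]
t=2: π = [0.3368, 0.4271, 0.2361]
t=3: π = [0.3417, 0.4242, 0.2341]
t=4: π = [0.3423, 0.4235, 0.2342]
t=5: π = [0.3423, 0.4234, 0.2342]

π = [0.3423, 0.4234, 0.2342]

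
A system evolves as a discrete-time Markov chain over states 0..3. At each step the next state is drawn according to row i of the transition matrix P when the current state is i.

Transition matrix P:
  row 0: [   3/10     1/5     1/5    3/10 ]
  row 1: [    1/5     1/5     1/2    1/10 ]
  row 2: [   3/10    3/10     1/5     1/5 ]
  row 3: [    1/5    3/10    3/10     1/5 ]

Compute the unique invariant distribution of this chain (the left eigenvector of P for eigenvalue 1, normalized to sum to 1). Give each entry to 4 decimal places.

π = [0.2550, 0.2495, 0.2949, 0.2005]

Balance equations π_j = Σ_i π_i·P[i][j]:
  π_0 = 3/10·π_0 + 1/5·π_1 + 3/10·π_2 + 1/5·π_3
  π_1 = 1/5·π_0 + 1/5·π_1 + 3/10·π_2 + 3/10·π_3
  π_2 = 1/5·π_0 + 1/2·π_1 + 1/5·π_2 + 3/10·π_3
  normalize: π_0 + π_1 + π_2 + π_3 = 1
Solving the linear system gives exactly π = [281/1102, 275/1102, 325/1102, 221/1102].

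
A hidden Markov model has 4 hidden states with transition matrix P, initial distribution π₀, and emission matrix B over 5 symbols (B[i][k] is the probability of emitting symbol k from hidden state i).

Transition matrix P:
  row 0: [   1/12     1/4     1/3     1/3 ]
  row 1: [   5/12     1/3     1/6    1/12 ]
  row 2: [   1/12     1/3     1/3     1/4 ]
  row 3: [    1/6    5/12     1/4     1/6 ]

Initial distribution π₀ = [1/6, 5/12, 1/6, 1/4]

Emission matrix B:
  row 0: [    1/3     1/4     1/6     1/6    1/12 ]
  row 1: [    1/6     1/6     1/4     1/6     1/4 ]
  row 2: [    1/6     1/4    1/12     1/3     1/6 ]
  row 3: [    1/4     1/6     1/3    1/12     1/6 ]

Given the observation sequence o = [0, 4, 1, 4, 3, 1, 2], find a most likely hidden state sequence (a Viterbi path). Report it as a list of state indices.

t=0: δ = [5.556e-02, 6.944e-02, 2.778e-02, 6.250e-02]  (obs o_0=0)
t=1: δ = [2.411e-03, 6.510e-03, 3.086e-03, 3.086e-03]  ψ = [1, 3, 0, 0]  (obs o_1=4)
t=2: δ = [6.782e-04, 3.617e-04, 2.713e-04, 1.340e-04]  ψ = [1, 1, 1, 0]  (obs o_2=1)
t=3: δ = [1.256e-05, 4.239e-05, 3.768e-05, 3.768e-05]  ψ = [1, 0, 0, 0]  (obs o_3=4)
t=4: δ = [2.943e-06, 2.616e-06, 4.186e-06, 7.849e-07]  ψ = [1, 3, 2, 2]  (obs o_4=3)
t=5: δ = [2.725e-07, 2.326e-07, 3.489e-07, 1.744e-07]  ψ = [1, 2, 2, 2]  (obs o_5=1)
t=6: δ = [1.615e-08, 2.907e-08, 9.690e-09, 3.028e-08]  ψ = [1, 2, 2, 0]  (obs o_6=2)
backtrack: best end state = 3; path = [3, 1, 0, 3, 1, 0, 3]

path = [3, 1, 0, 3, 1, 0, 3]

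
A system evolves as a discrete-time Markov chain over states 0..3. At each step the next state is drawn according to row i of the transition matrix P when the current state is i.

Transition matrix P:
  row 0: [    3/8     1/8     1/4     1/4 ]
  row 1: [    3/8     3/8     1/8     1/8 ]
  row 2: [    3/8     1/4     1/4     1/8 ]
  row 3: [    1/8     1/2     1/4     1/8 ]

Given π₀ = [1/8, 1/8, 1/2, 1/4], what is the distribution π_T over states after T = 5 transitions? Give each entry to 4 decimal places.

t=0: π = [0.1250, 0.1250, 0.5000, 0.2500]
t=1: π = [0.3125, 0.3125, 0.2344, 0.1406]
t=2: π = [0.3398, 0.2852, 0.2109, 0.1641]
t=3: π = [0.3340, 0.2842, 0.2144, 0.1675]
t=4: π = [0.3331, 0.2856, 0.2145, 0.1667]
t=5: π = [0.3333, 0.2858, 0.2143, 0.1666]

π = [0.3333, 0.2858, 0.2143, 0.1666]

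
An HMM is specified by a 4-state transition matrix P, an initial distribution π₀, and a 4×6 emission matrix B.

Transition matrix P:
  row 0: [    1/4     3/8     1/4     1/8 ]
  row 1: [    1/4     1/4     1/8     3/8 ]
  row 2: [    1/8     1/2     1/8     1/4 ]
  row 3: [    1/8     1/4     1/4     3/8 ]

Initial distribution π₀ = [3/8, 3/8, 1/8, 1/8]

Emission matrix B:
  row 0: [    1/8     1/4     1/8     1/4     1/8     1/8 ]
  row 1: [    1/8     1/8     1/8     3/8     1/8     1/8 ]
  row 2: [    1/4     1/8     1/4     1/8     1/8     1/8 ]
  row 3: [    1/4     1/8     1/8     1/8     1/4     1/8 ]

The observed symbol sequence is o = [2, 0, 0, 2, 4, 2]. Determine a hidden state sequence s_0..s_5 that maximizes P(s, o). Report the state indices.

path = [1, 3, 3, 3, 3, 2]

t=0: δ = [4.688e-02, 4.688e-02, 3.125e-02, 1.562e-02]  (obs o_0=2)
t=1: δ = [1.465e-03, 2.197e-03, 2.930e-03, 4.395e-03]  ψ = [0, 0, 0, 1]  (obs o_1=0)
t=2: δ = [6.866e-05, 1.831e-04, 2.747e-04, 4.120e-04]  ψ = [1, 2, 3, 3]  (obs o_2=0)
t=3: δ = [6.437e-06, 1.717e-05, 2.575e-05, 1.931e-05]  ψ = [3, 2, 3, 3]  (obs o_3=2)
t=4: δ = [5.364e-07, 1.609e-06, 6.035e-07, 1.810e-06]  ψ = [1, 2, 3, 3]  (obs o_4=4)
t=5: δ = [5.029e-08, 5.658e-08, 1.132e-07, 8.487e-08]  ψ = [1, 3, 3, 3]  (obs o_5=2)
backtrack: best end state = 2; path = [1, 3, 3, 3, 3, 2]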